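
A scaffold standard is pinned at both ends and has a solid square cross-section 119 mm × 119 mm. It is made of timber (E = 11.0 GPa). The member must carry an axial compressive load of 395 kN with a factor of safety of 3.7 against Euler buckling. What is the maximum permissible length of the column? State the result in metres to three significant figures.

I = a⁴/12 = 119⁴/12 = 1.671×10^7 mm⁴
I = 1.671×10^-5 m⁴
Required critical load P_cr = n·P = 3.7 × 395 = 1462 kN = 1.462×10^6 N
From P_cr = π²EI/(K·L)²:  L = (1/K)·√(π²EI/P_cr) = (1/1)·√(π²×1.10×10^10×1.671×10^-5/1.462×10^6)
L = 1.11 m

L_max ≈ 1.11 m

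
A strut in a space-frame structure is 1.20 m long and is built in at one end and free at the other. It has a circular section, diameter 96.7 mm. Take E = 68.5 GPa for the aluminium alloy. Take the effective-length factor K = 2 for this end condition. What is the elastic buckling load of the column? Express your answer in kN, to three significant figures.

P_cr ≈ 504 kN

I = πd⁴/64 = π×96.7⁴/64 = 4.292×10^6 mm⁴
I = 4.292×10^6 mm⁴ = 4.292×10^-6 m⁴
Effective length L_e = K·L = 2 × 1.20 = 2.400 m
P_cr = π²EI / L_e² = π² × 68.5×10⁹ × 4.292×10^-6 / 2.400² = 5.038×10^5 N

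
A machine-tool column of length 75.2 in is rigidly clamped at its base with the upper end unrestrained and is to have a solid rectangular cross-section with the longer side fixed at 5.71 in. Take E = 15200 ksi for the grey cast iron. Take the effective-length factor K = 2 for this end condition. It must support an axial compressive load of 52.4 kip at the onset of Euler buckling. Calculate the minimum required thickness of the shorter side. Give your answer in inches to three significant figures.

L_e = K·L = 2 × 75.2 = 150.4 in
Required I = P_cr·L_e²/(π²E) = 5.240×10^4 × 150.4² / (π² × 1.52×10^7) = 7.901 in⁴
Rectangle, weak axis: I_min = h·b³/12 with h = 5.71 in fixed  ⇒  b = (12I/h)^(1/3) = 2.55 in

b ≈ 2.55 in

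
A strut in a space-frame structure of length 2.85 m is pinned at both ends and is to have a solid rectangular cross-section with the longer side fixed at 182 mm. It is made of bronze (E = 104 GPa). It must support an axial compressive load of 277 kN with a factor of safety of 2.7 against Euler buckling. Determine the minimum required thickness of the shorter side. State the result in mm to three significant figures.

Required P_cr = n·P = 2.7 × 277 = 747.9 kN
L_e = K·L = 1 × 2.85 = 2.850 m
Required I = P_cr·L_e²/(π²E) = 7.479×10^5 × 2.850² / (π² × 1.04×10^11) = 5.918×10^-6 m⁴
I_req = 5.918×10^6 mm⁴
Rectangle, weak axis: I_min = h·b³/12 with h = 182 mm fixed  ⇒  b = (12I/h)^(1/3) = 73.1 mm

b ≈ 73.1 mm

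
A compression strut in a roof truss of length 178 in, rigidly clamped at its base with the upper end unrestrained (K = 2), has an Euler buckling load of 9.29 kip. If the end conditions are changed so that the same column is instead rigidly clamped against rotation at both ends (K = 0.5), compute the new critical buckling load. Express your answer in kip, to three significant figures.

P_cr ∝ 1/K², so P_cr,new = P_cr,old × (K_old/K_new)² = 9.29 × (2/0.5)²
= 9.29 × 16.00 = 149 kip

P_cr ≈ 149 kip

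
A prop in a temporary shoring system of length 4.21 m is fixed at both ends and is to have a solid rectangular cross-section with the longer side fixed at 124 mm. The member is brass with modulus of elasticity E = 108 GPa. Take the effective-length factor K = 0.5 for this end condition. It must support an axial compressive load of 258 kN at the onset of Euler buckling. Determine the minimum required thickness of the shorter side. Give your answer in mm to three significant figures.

L_e = K·L = 0.5 × 4.21 = 2.105 m
Required I = P_cr·L_e²/(π²E) = 2.580×10^5 × 2.105² / (π² × 1.08×10^11) = 1.073×10^-6 m⁴
I_req = 1.073×10^6 mm⁴
Rectangle, weak axis: I_min = h·b³/12 with h = 124 mm fixed  ⇒  b = (12I/h)^(1/3) = 47.0 mm

b ≈ 47.0 mm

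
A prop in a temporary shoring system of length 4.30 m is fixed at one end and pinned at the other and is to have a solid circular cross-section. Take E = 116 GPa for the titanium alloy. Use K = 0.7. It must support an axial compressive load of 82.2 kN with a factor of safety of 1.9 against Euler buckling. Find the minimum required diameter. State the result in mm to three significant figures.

d ≈ 70.8 mm

Required P_cr = n·P = 1.9 × 82.2 = 156.2 kN
L_e = K·L = 0.7 × 4.30 = 3.010 m
Required I = P_cr·L_e²/(π²E) = 1.562×10^5 × 3.010² / (π² × 1.16×10^11) = 1.236×10^-6 m⁴
I_req = 1.236×10^6 mm⁴
Solid circle: I = πd⁴/64  ⇒  d = (64I/π)^(1/4) = (64×1.236×10^6/π)^(1/4) = 70.8 mm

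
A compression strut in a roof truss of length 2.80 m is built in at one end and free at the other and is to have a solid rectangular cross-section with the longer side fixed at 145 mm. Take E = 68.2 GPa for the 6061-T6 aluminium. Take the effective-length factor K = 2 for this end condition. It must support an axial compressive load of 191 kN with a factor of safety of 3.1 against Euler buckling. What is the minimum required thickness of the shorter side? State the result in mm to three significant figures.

b ≈ 132 mm

Required P_cr = n·P = 3.1 × 191 = 592.1 kN
L_e = K·L = 2 × 2.80 = 5.600 m
Required I = P_cr·L_e²/(π²E) = 5.921×10^5 × 5.600² / (π² × 6.82×10^10) = 2.759×10^-5 m⁴
I_req = 2.759×10^7 mm⁴
Rectangle, weak axis: I_min = h·b³/12 with h = 145 mm fixed  ⇒  b = (12I/h)^(1/3) = 132 mm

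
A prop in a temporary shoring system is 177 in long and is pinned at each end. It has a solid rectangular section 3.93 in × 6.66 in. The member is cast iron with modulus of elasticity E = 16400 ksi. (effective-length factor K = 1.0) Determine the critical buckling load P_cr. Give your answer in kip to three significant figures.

P_cr ≈ 174 kip

Buckling occurs about the weak axis: I_min = h·b³/12 with b = 3.93 in (the shorter side).
I_min = 6.66×3.93³/12 = 33.69 in⁴
Effective length L_e = K·L = 1 × 177 = 177.0 in
P_cr = π²EI / L_e² = π² × 16400×10³ × 33.69 / 177.0² = 1.740×10^5 lb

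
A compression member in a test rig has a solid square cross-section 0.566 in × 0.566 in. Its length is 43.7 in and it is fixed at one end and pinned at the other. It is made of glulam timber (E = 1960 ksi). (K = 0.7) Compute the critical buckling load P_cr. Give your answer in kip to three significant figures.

I = a⁴/12 = 0.566⁴/12 = 8.552×10^-3 in⁴
Effective length L_e = K·L = 0.7 × 43.7 = 30.59 in
P_cr = π²EI / L_e² = π² × 1960×10³ × 8.552×10^-3 / 30.59² = 176.8 lb

P_cr ≈ 0.177 kip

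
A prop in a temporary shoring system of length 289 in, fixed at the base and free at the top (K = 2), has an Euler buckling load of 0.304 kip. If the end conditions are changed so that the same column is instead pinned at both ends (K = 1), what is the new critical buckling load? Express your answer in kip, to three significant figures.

P_cr ≈ 1.22 kip

P_cr ∝ 1/K², so P_cr,new = P_cr,old × (K_old/K_new)² = 0.304 × (2/1)²
= 0.304 × 4.000 = 1.22 kip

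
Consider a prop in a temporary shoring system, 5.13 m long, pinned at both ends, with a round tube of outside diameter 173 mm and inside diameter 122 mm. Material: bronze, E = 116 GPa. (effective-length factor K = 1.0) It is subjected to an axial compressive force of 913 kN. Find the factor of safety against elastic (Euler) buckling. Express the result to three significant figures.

d_o = 173 mm, d_i = 122 mm
I = π(d_o⁴ − d_i⁴)/64 = π(173⁴ − 122.0⁴)/64 = 3.310×10^7 mm⁴
I = 3.310×10^7 mm⁴ = 3.310×10^-5 m⁴
Effective length L_e = K·L = 1 × 5.13 = 5.130 m
P_cr = π²EI / L_e² = π² × 116×10⁹ × 3.310×10^-5 / 5.130² = 1.440×10^6 N
Factor of safety n = P_cr / P = 1439.8 / 913 = 1.58

n ≈ 1.58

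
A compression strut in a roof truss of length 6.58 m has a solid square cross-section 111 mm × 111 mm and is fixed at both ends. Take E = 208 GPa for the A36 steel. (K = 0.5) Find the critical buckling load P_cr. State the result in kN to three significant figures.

P_cr ≈ 2400 kN

I = a⁴/12 = 111⁴/12 = 1.265×10^7 mm⁴
I = 1.265×10^7 mm⁴ = 1.265×10^-5 m⁴
Effective length L_e = K·L = 0.5 × 6.58 = 3.290 m
P_cr = π²EI / L_e² = π² × 208×10⁹ × 1.265×10^-5 / 3.290² = 2.399×10^6 N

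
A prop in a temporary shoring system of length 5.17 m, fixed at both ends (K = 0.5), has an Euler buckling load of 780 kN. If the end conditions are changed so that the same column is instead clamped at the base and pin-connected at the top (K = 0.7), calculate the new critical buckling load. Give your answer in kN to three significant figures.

P_cr ≈ 398 kN

P_cr ∝ 1/K², so P_cr,new = P_cr,old × (K_old/K_new)² = 780 × (0.5/0.7)²
= 780 × 0.5102 = 398 kN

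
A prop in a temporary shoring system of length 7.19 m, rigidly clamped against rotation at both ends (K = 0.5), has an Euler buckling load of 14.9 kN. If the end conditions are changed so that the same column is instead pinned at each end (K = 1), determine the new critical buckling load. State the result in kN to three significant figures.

P_cr ∝ 1/K², so P_cr,new = P_cr,old × (K_old/K_new)² = 14.9 × (0.5/1)²
= 14.9 × 0.2500 = 3.72 kN

P_cr ≈ 3.72 kN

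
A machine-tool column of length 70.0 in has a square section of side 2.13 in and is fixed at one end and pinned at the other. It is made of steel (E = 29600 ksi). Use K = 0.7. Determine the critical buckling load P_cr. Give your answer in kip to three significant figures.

P_cr ≈ 209 kip

I = a⁴/12 = 2.13⁴/12 = 1.715 in⁴
Effective length L_e = K·L = 0.7 × 70.0 = 49.00 in
P_cr = π²EI / L_e² = π² × 29600×10³ × 1.715 / 49.00² = 2.087×10^5 lb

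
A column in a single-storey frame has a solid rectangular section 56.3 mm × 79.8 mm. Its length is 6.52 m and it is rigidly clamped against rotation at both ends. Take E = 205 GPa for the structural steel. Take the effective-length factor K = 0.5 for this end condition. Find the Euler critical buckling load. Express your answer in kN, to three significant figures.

Buckling occurs about the weak axis: I_min = h·b³/12 with b = 56.3 mm (the shorter side).
I_min = 79.8×56.3³/12 = 1.187×10^6 mm⁴
I = 1.187×10^6 mm⁴ = 1.187×10^-6 m⁴
Effective length L_e = K·L = 0.5 × 6.52 = 3.260 m
P_cr = π²EI / L_e² = π² × 205×10⁹ × 1.187×10^-6 / 3.260² = 2.259×10^5 N

P_cr ≈ 226 kN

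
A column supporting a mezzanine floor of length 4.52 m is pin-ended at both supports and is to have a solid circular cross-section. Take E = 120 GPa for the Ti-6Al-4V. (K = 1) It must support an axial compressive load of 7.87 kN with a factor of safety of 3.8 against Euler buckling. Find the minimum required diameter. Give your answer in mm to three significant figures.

Required P_cr = n·P = 3.8 × 7.87 = 29.91 kN
L_e = K·L = 1 × 4.52 = 4.520 m
Required I = P_cr·L_e²/(π²E) = 2.991×10^4 × 4.520² / (π² × 1.20×10^11) = 5.159×10^-7 m⁴
I_req = 5.159×10^5 mm⁴
Solid circle: I = πd⁴/64  ⇒  d = (64I/π)^(1/4) = (64×5.159×10^5/π)^(1/4) = 56.9 mm

d ≈ 56.9 mm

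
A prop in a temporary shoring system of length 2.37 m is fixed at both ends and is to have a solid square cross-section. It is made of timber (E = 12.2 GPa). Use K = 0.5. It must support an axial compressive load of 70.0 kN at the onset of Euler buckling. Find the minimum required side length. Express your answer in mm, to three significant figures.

L_e = K·L = 0.5 × 2.37 = 1.185 m
Required I = P_cr·L_e²/(π²E) = 7.000×10^4 × 1.185² / (π² × 1.22×10^10) = 8.163×10^-7 m⁴
I_req = 8.163×10^5 mm⁴
Solid square: I = a⁴/12  ⇒  a = (12I)^(1/4) = (12×8.163×10^5)^(1/4) = 55.9 mm

a ≈ 55.9 mm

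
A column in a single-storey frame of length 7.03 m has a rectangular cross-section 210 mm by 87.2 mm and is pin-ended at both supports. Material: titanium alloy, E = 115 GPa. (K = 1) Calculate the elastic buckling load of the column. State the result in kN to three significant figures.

P_cr ≈ 266 kN

Buckling occurs about the weak axis: I_min = h·b³/12 with b = 87.2 mm (the shorter side).
I_min = 210×87.2³/12 = 1.160×10^7 mm⁴
I = 1.160×10^7 mm⁴ = 1.160×10^-5 m⁴
Effective length L_e = K·L = 1 × 7.03 = 7.030 m
P_cr = π²EI / L_e² = π² × 115×10⁹ × 1.160×10^-5 / 7.030² = 2.665×10^5 N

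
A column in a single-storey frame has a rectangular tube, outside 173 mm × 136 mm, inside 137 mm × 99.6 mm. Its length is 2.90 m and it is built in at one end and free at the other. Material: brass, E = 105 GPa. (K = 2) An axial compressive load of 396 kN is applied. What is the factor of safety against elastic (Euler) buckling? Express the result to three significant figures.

Weak-axis I_min = (h_o·b_o³ − h_i·b_i³)/12 with b_o = 136, b_i = 99.60 mm (shorter outer/inner sides).
I_min = (173×136³ − 137.0×99.60³)/12 = 2.498×10^7 mm⁴
I = 2.498×10^7 mm⁴ = 2.498×10^-5 m⁴
Effective length L_e = K·L = 2 × 2.90 = 5.800 m
P_cr = π²EI / L_e² = π² × 105×10⁹ × 2.498×10^-5 / 5.800² = 7.697×10^5 N
Factor of safety n = P_cr / P = 769.66 / 396 = 1.94

n ≈ 1.94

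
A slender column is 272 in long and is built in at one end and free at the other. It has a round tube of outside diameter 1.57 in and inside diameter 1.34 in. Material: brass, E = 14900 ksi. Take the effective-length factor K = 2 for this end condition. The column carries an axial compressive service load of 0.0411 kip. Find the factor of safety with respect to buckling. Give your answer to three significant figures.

d_o = 1.57 in, d_i = 1.34 in
I = π(d_o⁴ − d_i⁴)/64 = π(1.57⁴ − 1.340⁴)/64 = 0.1400 in⁴
Effective length L_e = K·L = 2 × 272 = 544.0 in
P_cr = π²EI / L_e² = π² × 14900×10³ × 0.1400 / 544.0² = 69.56 lb
Factor of safety n = P_cr / P = 0.069557 / 0.0411 = 1.69

n ≈ 1.69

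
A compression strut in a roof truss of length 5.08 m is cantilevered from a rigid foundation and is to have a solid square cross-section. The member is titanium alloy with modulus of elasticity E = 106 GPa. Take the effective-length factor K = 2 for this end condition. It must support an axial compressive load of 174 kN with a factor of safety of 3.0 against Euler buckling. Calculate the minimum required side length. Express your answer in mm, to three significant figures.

Required P_cr = n·P = 3.0 × 174 = 522.0 kN
L_e = K·L = 2 × 5.08 = 10.16 m
Required I = P_cr·L_e²/(π²E) = 5.220×10^5 × 10.16² / (π² × 1.06×10^11) = 5.151×10^-5 m⁴
I_req = 5.151×10^7 mm⁴
Solid square: I = a⁴/12  ⇒  a = (12I)^(1/4) = (12×5.151×10^7)^(1/4) = 158 mm

a ≈ 158 mm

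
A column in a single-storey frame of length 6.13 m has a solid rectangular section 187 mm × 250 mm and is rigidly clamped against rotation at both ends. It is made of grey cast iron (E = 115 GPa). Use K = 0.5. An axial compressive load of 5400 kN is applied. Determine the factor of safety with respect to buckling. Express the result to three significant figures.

n ≈ 3.05

Buckling occurs about the weak axis: I_min = h·b³/12 with b = 187 mm (the shorter side).
I_min = 250×187³/12 = 1.362×10^8 mm⁴
I = 1.362×10^8 mm⁴ = 1.362×10^-4 m⁴
Effective length L_e = K·L = 0.5 × 6.13 = 3.065 m
P_cr = π²EI / L_e² = π² × 115×10⁹ × 1.362×10^-4 / 3.065² = 1.646×10^7 N
Factor of safety n = P_cr / P = 16460 / 5400 = 3.05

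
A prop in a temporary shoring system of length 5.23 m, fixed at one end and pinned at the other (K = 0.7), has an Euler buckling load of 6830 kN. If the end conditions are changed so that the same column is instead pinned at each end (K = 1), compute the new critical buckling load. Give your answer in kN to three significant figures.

P_cr ≈ 3350 kN

P_cr ∝ 1/K², so P_cr,new = P_cr,old × (K_old/K_new)² = 6830 × (0.7/1)²
= 6830 × 0.4900 = 3350 kN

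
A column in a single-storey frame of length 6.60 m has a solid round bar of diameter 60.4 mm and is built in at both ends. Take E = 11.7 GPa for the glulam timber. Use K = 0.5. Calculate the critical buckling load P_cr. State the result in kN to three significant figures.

P_cr ≈ 6.93 kN

I = πd⁴/64 = π×60.4⁴/64 = 6.533×10^5 mm⁴
I = 6.533×10^5 mm⁴ = 6.533×10^-7 m⁴
Effective length L_e = K·L = 0.5 × 6.60 = 3.300 m
P_cr = π²EI / L_e² = π² × 11.7×10⁹ × 6.533×10^-7 / 3.300² = 6.927×10^3 N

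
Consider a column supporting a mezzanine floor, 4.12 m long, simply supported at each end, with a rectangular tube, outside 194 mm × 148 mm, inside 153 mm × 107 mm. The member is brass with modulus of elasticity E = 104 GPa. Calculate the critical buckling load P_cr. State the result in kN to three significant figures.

Weak-axis I_min = (h_o·b_o³ − h_i·b_i³)/12 with b_o = 148, b_i = 107.0 mm (shorter outer/inner sides).
I_min = (194×148³ − 153.0×107.0³)/12 = 3.679×10^7 mm⁴
I = 3.679×10^7 mm⁴ = 3.679×10^-5 m⁴
Effective length L_e = K·L = 1 × 4.12 = 4.120 m
P_cr = π²EI / L_e² = π² × 104×10⁹ × 3.679×10^-5 / 4.120² = 2.225×10^6 N

P_cr ≈ 2220 kN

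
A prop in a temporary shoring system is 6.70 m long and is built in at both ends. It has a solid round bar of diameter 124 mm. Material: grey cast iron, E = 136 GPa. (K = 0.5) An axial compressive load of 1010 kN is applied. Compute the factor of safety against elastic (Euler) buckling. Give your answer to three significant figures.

I = πd⁴/64 = π×124⁴/64 = 1.161×10^7 mm⁴
I = 1.161×10^7 mm⁴ = 1.161×10^-5 m⁴
Effective length L_e = K·L = 0.5 × 6.70 = 3.350 m
P_cr = π²EI / L_e² = π² × 136×10⁹ × 1.161×10^-5 / 3.350² = 1.388×10^6 N
Factor of safety n = P_cr / P = 1388.1 / 1010 = 1.37

n ≈ 1.37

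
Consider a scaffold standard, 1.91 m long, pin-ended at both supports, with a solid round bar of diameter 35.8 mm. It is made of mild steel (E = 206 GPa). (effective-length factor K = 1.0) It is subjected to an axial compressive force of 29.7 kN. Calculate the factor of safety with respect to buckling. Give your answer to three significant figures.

I = πd⁴/64 = π×35.8⁴/64 = 8.063×10^4 mm⁴
I = 8.063×10^4 mm⁴ = 8.063×10^-8 m⁴
Effective length L_e = K·L = 1 × 1.91 = 1.910 m
P_cr = π²EI / L_e² = π² × 206×10⁹ × 8.063×10^-8 / 1.910² = 4.494×10^4 N
Factor of safety n = P_cr / P = 44.937 / 29.7 = 1.51

n ≈ 1.51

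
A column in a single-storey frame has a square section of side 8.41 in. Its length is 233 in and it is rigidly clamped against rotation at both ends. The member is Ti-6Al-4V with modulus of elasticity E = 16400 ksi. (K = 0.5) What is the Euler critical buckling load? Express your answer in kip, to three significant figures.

P_cr ≈ 4970 kip

I = a⁴/12 = 8.41⁴/12 = 416.9 in⁴
Effective length L_e = K·L = 0.5 × 233 = 116.5 in
P_cr = π²EI / L_e² = π² × 16400×10³ × 416.9 / 116.5² = 4.972×10^6 lb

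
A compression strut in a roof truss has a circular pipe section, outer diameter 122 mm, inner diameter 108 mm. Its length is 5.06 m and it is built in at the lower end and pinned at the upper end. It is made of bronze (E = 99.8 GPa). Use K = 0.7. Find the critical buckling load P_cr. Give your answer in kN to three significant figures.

d_o = 122 mm, d_i = 108 mm
I = π(d_o⁴ − d_i⁴)/64 = π(122⁴ − 108.0⁴)/64 = 4.196×10^6 mm⁴
I = 4.196×10^6 mm⁴ = 4.196×10^-6 m⁴
Effective length L_e = K·L = 0.7 × 5.06 = 3.542 m
P_cr = π²EI / L_e² = π² × 99.8×10⁹ × 4.196×10^-6 / 3.542² = 3.295×10^5 N

P_cr ≈ 329 kN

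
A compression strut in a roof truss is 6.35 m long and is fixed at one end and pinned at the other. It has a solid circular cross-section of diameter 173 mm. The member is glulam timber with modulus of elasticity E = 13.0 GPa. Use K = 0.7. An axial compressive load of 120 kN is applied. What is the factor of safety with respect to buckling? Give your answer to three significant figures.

I = πd⁴/64 = π×173⁴/64 = 4.397×10^7 mm⁴
I = 4.397×10^7 mm⁴ = 4.397×10^-5 m⁴
Effective length L_e = K·L = 0.7 × 6.35 = 4.445 m
P_cr = π²EI / L_e² = π² × 13.0×10⁹ × 4.397×10^-5 / 4.445² = 2.855×10^5 N
Factor of safety n = P_cr / P = 285.53 / 120 = 2.38

n ≈ 2.38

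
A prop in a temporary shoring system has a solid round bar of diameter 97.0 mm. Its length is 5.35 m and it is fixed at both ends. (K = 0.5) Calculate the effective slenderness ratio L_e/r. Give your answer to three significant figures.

λ ≈ 110

For a solid circle r = d/4 = 97.0/4 = 24.25 mm
L_e = K·L = 0.5 × 5.35 m = 2.675 m = 2675.0 mm
λ = L_e / r_min = 2675.0 / 24.25 = 110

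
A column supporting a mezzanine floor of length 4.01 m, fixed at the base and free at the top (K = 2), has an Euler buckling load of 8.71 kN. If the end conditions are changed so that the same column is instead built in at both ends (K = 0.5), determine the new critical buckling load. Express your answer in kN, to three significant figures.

P_cr ∝ 1/K², so P_cr,new = P_cr,old × (K_old/K_new)² = 8.71 × (2/0.5)²
= 8.71 × 16.00 = 139 kN

P_cr ≈ 139 kN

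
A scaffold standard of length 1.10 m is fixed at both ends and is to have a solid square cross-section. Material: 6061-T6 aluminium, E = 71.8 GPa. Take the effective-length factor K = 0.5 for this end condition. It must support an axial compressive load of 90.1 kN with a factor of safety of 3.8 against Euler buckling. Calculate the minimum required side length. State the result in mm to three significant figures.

Required P_cr = n·P = 3.8 × 90.1 = 342.4 kN
L_e = K·L = 0.5 × 1.10 = 0.5500 m
Required I = P_cr·L_e²/(π²E) = 3.424×10^5 × 0.5500² / (π² × 7.18×10^10) = 1.462×10^-7 m⁴
I_req = 1.462×10^5 mm⁴
Solid square: I = a⁴/12  ⇒  a = (12I)^(1/4) = (12×1.462×10^5)^(1/4) = 36.4 mm

a ≈ 36.4 mm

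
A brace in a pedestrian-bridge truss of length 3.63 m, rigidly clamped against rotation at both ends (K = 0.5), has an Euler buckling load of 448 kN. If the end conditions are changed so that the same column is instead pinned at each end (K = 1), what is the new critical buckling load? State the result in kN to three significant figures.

P_cr ≈ 112 kN

P_cr ∝ 1/K², so P_cr,new = P_cr,old × (K_old/K_new)² = 448 × (0.5/1)²
= 448 × 0.2500 = 112 kN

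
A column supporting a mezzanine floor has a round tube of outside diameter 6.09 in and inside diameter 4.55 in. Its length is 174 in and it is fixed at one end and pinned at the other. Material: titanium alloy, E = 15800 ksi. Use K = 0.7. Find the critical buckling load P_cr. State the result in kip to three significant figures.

d_o = 6.09 in, d_i = 4.55 in
I = π(d_o⁴ − d_i⁴)/64 = π(6.09⁴ − 4.550⁴)/64 = 46.48 in⁴
Effective length L_e = K·L = 0.7 × 174 = 121.8 in
P_cr = π²EI / L_e² = π² × 15800×10³ × 46.48 / 121.8² = 4.886×10^5 lb

P_cr ≈ 489 kip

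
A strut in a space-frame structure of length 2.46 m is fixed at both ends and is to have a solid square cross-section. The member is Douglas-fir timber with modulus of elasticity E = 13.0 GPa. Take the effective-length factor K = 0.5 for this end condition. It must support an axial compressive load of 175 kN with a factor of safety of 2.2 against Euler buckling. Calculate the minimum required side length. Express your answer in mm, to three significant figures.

Required P_cr = n·P = 2.2 × 175 = 385.0 kN
L_e = K·L = 0.5 × 2.46 = 1.230 m
Required I = P_cr·L_e²/(π²E) = 3.850×10^5 × 1.230² / (π² × 1.30×10^10) = 4.540×10^-6 m⁴
I_req = 4.540×10^6 mm⁴
Solid square: I = a⁴/12  ⇒  a = (12I)^(1/4) = (12×4.540×10^6)^(1/4) = 85.9 mm

a ≈ 85.9 mm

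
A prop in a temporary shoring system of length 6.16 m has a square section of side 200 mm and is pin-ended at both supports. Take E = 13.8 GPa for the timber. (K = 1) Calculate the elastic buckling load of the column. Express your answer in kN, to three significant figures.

I = a⁴/12 = 200⁴/12 = 1.333×10^8 mm⁴
I = 1.333×10^8 mm⁴ = 1.333×10^-4 m⁴
Effective length L_e = K·L = 1 × 6.16 = 6.160 m
P_cr = π²EI / L_e² = π² × 13.8×10⁹ × 1.333×10^-4 / 6.160² = 4.786×10^5 N

P_cr ≈ 479 kN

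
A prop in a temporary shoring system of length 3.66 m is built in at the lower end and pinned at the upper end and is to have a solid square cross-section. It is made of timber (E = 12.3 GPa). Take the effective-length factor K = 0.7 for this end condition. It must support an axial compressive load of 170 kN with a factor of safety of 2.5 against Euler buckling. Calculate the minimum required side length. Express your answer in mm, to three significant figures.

Required P_cr = n·P = 2.5 × 170 = 425.0 kN
L_e = K·L = 0.7 × 3.66 = 2.562 m
Required I = P_cr·L_e²/(π²E) = 4.250×10^5 × 2.562² / (π² × 1.23×10^10) = 2.298×10^-5 m⁴
I_req = 2.298×10^7 mm⁴
Solid square: I = a⁴/12  ⇒  a = (12I)^(1/4) = (12×2.298×10^7)^(1/4) = 129 mm

a ≈ 129 mm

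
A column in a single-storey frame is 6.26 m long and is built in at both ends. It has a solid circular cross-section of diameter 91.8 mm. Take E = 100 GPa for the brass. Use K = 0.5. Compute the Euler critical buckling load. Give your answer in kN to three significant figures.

I = πd⁴/64 = π×91.8⁴/64 = 3.486×10^6 mm⁴
I = 3.486×10^6 mm⁴ = 3.486×10^-6 m⁴
Effective length L_e = K·L = 0.5 × 6.26 = 3.130 m
P_cr = π²EI / L_e² = π² × 100×10⁹ × 3.486×10^-6 / 3.130² = 3.512×10^5 N

P_cr ≈ 351 kN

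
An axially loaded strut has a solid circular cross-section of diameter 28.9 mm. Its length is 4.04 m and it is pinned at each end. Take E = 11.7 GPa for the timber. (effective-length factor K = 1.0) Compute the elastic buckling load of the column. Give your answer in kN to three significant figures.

P_cr ≈ 0.242 kN

I = πd⁴/64 = π×28.9⁴/64 = 3.424×10^4 mm⁴
I = 3.424×10^4 mm⁴ = 3.424×10^-8 m⁴
Effective length L_e = K·L = 1 × 4.04 = 4.040 m
P_cr = π²EI / L_e² = π² × 11.7×10⁹ × 3.424×10^-8 / 4.040² = 242.3 N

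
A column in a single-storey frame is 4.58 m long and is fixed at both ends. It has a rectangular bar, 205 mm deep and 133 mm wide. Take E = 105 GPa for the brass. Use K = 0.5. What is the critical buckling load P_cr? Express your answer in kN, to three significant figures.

Buckling occurs about the weak axis: I_min = h·b³/12 with b = 133 mm (the shorter side).
I_min = 205×133³/12 = 4.019×10^7 mm⁴
I = 4.019×10^7 mm⁴ = 4.019×10^-5 m⁴
Effective length L_e = K·L = 0.5 × 4.58 = 2.290 m
P_cr = π²EI / L_e² = π² × 105×10⁹ × 4.019×10^-5 / 2.290² = 7.942×10^6 N

P_cr ≈ 7940 kN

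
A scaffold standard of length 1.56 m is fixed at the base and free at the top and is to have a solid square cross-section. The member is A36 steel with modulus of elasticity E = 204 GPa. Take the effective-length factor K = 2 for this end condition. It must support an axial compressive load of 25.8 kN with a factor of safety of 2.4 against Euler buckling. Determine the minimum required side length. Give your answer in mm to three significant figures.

Required P_cr = n·P = 2.4 × 25.8 = 61.92 kN
L_e = K·L = 2 × 1.56 = 3.120 m
Required I = P_cr·L_e²/(π²E) = 6.192×10^4 × 3.120² / (π² × 2.04×10^11) = 2.994×10^-7 m⁴
I_req = 2.994×10^5 mm⁴
Solid square: I = a⁴/12  ⇒  a = (12I)^(1/4) = (12×2.994×10^5)^(1/4) = 43.5 mm

a ≈ 43.5 mm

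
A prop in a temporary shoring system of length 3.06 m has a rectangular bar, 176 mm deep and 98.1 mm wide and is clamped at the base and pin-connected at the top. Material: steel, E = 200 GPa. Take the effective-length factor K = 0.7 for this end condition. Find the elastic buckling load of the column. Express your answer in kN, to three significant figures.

P_cr ≈ 5960 kN

Buckling occurs about the weak axis: I_min = h·b³/12 with b = 98.1 mm (the shorter side).
I_min = 176×98.1³/12 = 1.385×10^7 mm⁴
I = 1.385×10^7 mm⁴ = 1.385×10^-5 m⁴
Effective length L_e = K·L = 0.7 × 3.06 = 2.142 m
P_cr = π²EI / L_e² = π² × 200×10⁹ × 1.385×10^-5 / 2.142² = 5.957×10^6 N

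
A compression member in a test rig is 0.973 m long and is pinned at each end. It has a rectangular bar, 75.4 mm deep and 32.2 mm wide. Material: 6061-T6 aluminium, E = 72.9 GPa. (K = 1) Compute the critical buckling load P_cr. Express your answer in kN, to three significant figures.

Buckling occurs about the weak axis: I_min = h·b³/12 with b = 32.2 mm (the shorter side).
I_min = 75.4×32.2³/12 = 2.098×10^5 mm⁴
I = 2.098×10^5 mm⁴ = 2.098×10^-7 m⁴
Effective length L_e = K·L = 1 × 0.973 = 0.9730 m
P_cr = π²EI / L_e² = π² × 72.9×10⁹ × 2.098×10^-7 / 0.9730² = 1.594×10^5 N

P_cr ≈ 159 kN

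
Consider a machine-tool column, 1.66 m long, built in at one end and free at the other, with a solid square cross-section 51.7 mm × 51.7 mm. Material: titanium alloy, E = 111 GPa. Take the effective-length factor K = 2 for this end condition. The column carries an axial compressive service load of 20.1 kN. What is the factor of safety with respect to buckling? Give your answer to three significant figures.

I = a⁴/12 = 51.7⁴/12 = 5.954×10^5 mm⁴
I = 5.954×10^5 mm⁴ = 5.954×10^-7 m⁴
Effective length L_e = K·L = 2 × 1.66 = 3.320 m
P_cr = π²EI / L_e² = π² × 111×10⁹ × 5.954×10^-7 / 3.320² = 5.917×10^4 N
Factor of safety n = P_cr / P = 59.174 / 20.1 = 2.94

n ≈ 2.94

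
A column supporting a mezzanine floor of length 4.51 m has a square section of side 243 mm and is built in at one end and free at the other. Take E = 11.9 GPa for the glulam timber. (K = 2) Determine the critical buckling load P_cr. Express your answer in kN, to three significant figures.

P_cr ≈ 419 kN

I = a⁴/12 = 243⁴/12 = 2.906×10^8 mm⁴
I = 2.906×10^8 mm⁴ = 2.906×10^-4 m⁴
Effective length L_e = K·L = 2 × 4.51 = 9.020 m
P_cr = π²EI / L_e² = π² × 11.9×10⁹ × 2.906×10^-4 / 9.020² = 4.194×10^5 N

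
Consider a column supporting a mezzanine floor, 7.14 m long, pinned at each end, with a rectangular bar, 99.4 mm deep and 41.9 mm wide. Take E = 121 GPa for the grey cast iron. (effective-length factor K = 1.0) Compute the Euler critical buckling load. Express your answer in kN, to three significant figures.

Buckling occurs about the weak axis: I_min = h·b³/12 with b = 41.9 mm (the shorter side).
I_min = 99.4×41.9³/12 = 6.093×10^5 mm⁴
I = 6.093×10^5 mm⁴ = 6.093×10^-7 m⁴
Effective length L_e = K·L = 1 × 7.14 = 7.140 m
P_cr = π²EI / L_e² = π² × 121×10⁹ × 6.093×10^-7 / 7.140² = 1.427×10^4 N

P_cr ≈ 14.3 kN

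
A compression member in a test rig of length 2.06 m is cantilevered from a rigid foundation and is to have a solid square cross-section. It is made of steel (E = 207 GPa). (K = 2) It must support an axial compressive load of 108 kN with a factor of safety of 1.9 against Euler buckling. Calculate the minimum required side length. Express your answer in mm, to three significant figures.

Required P_cr = n·P = 1.9 × 108 = 205.2 kN
L_e = K·L = 2 × 2.06 = 4.120 m
Required I = P_cr·L_e²/(π²E) = 2.052×10^5 × 4.120² / (π² × 2.07×10^11) = 1.705×10^-6 m⁴
I_req = 1.705×10^6 mm⁴
Solid square: I = a⁴/12  ⇒  a = (12I)^(1/4) = (12×1.705×10^6)^(1/4) = 67.3 mm

a ≈ 67.3 mm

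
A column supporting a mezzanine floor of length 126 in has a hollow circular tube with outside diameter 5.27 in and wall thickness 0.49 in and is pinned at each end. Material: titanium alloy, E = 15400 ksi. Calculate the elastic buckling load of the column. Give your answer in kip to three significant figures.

P_cr ≈ 203 kip

Inner diameter d_i = 5.27 − 2×0.49 = 4.290 in
I = π(d_o⁴ − d_i⁴)/64 = π(5.27⁴ − 4.290⁴)/64 = 21.24 in⁴
Effective length L_e = K·L = 1 × 126 = 126.0 in
P_cr = π²EI / L_e² = π² × 15400×10³ × 21.24 / 126.0² = 2.033×10^5 lb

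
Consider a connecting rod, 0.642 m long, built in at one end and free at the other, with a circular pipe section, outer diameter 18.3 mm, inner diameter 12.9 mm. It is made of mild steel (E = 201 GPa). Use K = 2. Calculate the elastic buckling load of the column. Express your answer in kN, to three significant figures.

d_o = 18.3 mm, d_i = 12.9 mm
I = π(d_o⁴ − d_i⁴)/64 = π(18.3⁴ − 12.90⁴)/64 = 4.146×10^3 mm⁴
I = 4.146×10^3 mm⁴ = 4.146×10^-9 m⁴
Effective length L_e = K·L = 2 × 0.642 = 1.284 m
P_cr = π²EI / L_e² = π² × 201×10⁹ × 4.146×10^-9 / 1.284² = 4.989×10^3 N

P_cr ≈ 4.99 kN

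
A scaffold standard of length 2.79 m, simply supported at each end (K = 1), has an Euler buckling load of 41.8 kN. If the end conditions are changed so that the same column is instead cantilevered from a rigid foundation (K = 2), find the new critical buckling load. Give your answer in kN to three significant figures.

P_cr ≈ 10.4 kN

P_cr ∝ 1/K², so P_cr,new = P_cr,old × (K_old/K_new)² = 41.8 × (1/2)²
= 41.8 × 0.2500 = 10.4 kN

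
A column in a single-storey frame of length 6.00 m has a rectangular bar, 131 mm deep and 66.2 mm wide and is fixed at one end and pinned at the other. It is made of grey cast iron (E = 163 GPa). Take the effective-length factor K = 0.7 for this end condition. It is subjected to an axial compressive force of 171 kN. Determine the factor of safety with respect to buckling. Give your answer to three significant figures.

Buckling occurs about the weak axis: I_min = h·b³/12 with b = 66.2 mm (the shorter side).
I_min = 131×66.2³/12 = 3.167×10^6 mm⁴
I = 3.167×10^6 mm⁴ = 3.167×10^-6 m⁴
Effective length L_e = K·L = 0.7 × 6.00 = 4.200 m
P_cr = π²EI / L_e² = π² × 163×10⁹ × 3.167×10^-6 / 4.200² = 2.888×10^5 N
Factor of safety n = P_cr / P = 288.84 / 171 = 1.69

n ≈ 1.69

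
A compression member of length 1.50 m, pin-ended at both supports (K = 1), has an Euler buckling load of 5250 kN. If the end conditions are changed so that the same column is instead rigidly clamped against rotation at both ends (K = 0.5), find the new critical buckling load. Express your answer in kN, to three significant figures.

P_cr ∝ 1/K², so P_cr,new = P_cr,old × (K_old/K_new)² = 5250 × (1/0.5)²
= 5250 × 4.000 = 21000 kN

P_cr ≈ 21000 kN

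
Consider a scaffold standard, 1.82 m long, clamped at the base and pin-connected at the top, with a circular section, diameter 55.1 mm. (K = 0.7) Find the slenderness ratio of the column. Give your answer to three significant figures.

λ ≈ 92.5

For a solid circle r = d/4 = 55.1/4 = 13.78 mm
L_e = K·L = 0.7 × 1.82 m = 1.274 m = 1274.0 mm
λ = L_e / r_min = 1274.0 / 13.77 = 92.5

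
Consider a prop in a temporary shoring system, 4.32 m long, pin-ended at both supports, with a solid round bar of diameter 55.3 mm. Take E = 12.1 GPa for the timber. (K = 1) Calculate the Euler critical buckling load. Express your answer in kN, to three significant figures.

P_cr ≈ 2.94 kN

I = πd⁴/64 = π×55.3⁴/64 = 4.591×10^5 mm⁴
I = 4.591×10^5 mm⁴ = 4.591×10^-7 m⁴
Effective length L_e = K·L = 1 × 4.32 = 4.320 m
P_cr = π²EI / L_e² = π² × 12.1×10⁹ × 4.591×10^-7 / 4.320² = 2.938×10^3 N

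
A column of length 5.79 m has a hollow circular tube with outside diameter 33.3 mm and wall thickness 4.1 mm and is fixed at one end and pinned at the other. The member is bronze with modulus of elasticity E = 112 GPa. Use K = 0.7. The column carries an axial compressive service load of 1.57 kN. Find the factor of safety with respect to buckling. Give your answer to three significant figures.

Inner diameter d_i = 33.3 − 2×4.1 = 25.10 mm
I = π(d_o⁴ − d_i⁴)/64 = π(33.3⁴ − 25.10⁴)/64 = 4.088×10^4 mm⁴
I = 4.088×10^4 mm⁴ = 4.088×10^-8 m⁴
Effective length L_e = K·L = 0.7 × 5.79 = 4.053 m
P_cr = π²EI / L_e² = π² × 112×10⁹ × 4.088×10^-8 / 4.053² = 2.751×10^3 N
Factor of safety n = P_cr / P = 2.7507 / 1.57 = 1.75

n ≈ 1.75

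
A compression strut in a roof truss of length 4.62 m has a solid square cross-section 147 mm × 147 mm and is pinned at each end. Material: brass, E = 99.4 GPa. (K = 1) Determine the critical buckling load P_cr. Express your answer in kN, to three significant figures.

P_cr ≈ 1790 kN

I = a⁴/12 = 147⁴/12 = 3.891×10^7 mm⁴
I = 3.891×10^7 mm⁴ = 3.891×10^-5 m⁴
Effective length L_e = K·L = 1 × 4.62 = 4.620 m
P_cr = π²EI / L_e² = π² × 99.4×10⁹ × 3.891×10^-5 / 4.620² = 1.789×10^6 N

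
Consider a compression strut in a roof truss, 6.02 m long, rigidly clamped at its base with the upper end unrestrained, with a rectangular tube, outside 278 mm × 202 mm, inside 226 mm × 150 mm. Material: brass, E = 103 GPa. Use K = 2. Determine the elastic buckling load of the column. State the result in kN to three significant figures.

Weak-axis I_min = (h_o·b_o³ − h_i·b_i³)/12 with b_o = 202, b_i = 150.0 mm (shorter outer/inner sides).
I_min = (278×202³ − 226.0×150.0³)/12 = 1.274×10^8 mm⁴
I = 1.274×10^8 mm⁴ = 1.274×10^-4 m⁴
Effective length L_e = K·L = 2 × 6.02 = 12.04 m
P_cr = π²EI / L_e² = π² × 103×10⁹ × 1.274×10^-4 / 12.04² = 8.933×10^5 N

P_cr ≈ 893 kN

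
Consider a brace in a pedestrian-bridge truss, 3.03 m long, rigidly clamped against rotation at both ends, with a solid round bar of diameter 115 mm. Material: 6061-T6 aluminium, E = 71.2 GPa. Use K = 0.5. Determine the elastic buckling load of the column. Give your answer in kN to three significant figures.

I = πd⁴/64 = π×115⁴/64 = 8.585×10^6 mm⁴
I = 8.585×10^6 mm⁴ = 8.585×10^-6 m⁴
Effective length L_e = K·L = 0.5 × 3.03 = 1.515 m
P_cr = π²EI / L_e² = π² × 71.2×10⁹ × 8.585×10^-6 / 1.515² = 2.629×10^6 N

P_cr ≈ 2630 kN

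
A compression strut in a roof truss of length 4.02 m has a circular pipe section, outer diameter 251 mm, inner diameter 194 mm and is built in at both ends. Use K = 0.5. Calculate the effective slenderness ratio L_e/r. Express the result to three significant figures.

λ ≈ 25.3

d_o = 251 mm, d_i = 194 mm
I = π(d_o⁴ − d_i⁴)/64 = π(251⁴ − 194.0⁴)/64 = 1.253×10^8 mm⁴
A = 1.992×10^4 mm²;  r_min = √(I/A) = √(1.253×10^8/1.992×10^4) = 79.31 mm
L_e = K·L = 0.5 × 4.02 m = 2.010 m = 2010.0 mm
λ = L_e / r_min = 2010.0 / 79.31 = 25.3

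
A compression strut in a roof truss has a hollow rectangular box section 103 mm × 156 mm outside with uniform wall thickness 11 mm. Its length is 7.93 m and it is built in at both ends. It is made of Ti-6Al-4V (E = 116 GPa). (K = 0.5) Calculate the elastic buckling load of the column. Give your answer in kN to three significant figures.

P_cr ≈ 602 kN

Inner dimensions: h_i = 156 − 2×11 = 134.0 mm, b_i = 103 − 2×11 = 81.00 mm
Weak-axis I_min = (h_o·b_o³ − h_i·b_i³)/12 with b_o = 103, b_i = 81.00 mm (shorter outer/inner sides).
I_min = (156×103³ − 134.0×81.00³)/12 = 8.271×10^6 mm⁴
I = 8.271×10^6 mm⁴ = 8.271×10^-6 m⁴
Effective length L_e = K·L = 0.5 × 7.93 = 3.965 m
P_cr = π²EI / L_e² = π² × 116×10⁹ × 8.271×10^-6 / 3.965² = 6.023×10^5 N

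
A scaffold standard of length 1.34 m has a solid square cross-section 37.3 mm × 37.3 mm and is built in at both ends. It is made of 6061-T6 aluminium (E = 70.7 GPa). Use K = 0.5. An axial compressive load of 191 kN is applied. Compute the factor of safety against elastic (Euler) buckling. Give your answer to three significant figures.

I = a⁴/12 = 37.3⁴/12 = 1.613×10^5 mm⁴
I = 1.613×10^5 mm⁴ = 1.613×10^-7 m⁴
Effective length L_e = K·L = 0.5 × 1.34 = 0.6700 m
P_cr = π²EI / L_e² = π² × 70.7×10⁹ × 1.613×10^-7 / 0.6700² = 2.507×10^5 N
Factor of safety n = P_cr / P = 250.74 / 191 = 1.31

n ≈ 1.31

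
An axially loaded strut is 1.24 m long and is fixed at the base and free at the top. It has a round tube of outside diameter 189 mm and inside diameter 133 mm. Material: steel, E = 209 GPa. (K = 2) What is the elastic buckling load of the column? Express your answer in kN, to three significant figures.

P_cr ≈ 15900 kN

d_o = 189 mm, d_i = 133 mm
I = π(d_o⁴ − d_i⁴)/64 = π(189⁴ − 133.0⁴)/64 = 4.728×10^7 mm⁴
I = 4.728×10^7 mm⁴ = 4.728×10^-5 m⁴
Effective length L_e = K·L = 2 × 1.24 = 2.480 m
P_cr = π²EI / L_e² = π² × 209×10⁹ × 4.728×10^-5 / 2.480² = 1.586×10^7 N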